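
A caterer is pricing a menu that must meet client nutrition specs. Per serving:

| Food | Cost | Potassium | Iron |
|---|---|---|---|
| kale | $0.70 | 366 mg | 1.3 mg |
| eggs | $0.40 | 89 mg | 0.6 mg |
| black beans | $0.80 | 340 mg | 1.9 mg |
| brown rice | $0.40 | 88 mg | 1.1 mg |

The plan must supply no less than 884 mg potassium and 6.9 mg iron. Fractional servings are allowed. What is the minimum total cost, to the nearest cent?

$2.70

A basic optimal solution has at most two foods positive. Try each food alone and each pair with both targets met exactly.
kale only: max(884/366, 6.9/1.3) = 5.308 servings → $3.72.
eggs only: max(884/89, 6.9/0.6) = 11.5 servings → $4.60.
black beans only: max(884/340, 6.9/1.9) = 3.632 servings → $2.91.
brown rice only: max(884/88, 6.9/1.1) = 10.05 servings → $4.02.
kale + eggs: intersection lies outside the first quadrant.
kale + black beans: the both-tight solution has a negative serving — not a feasible corner.
kale + brown rice with both tight: 1.267 servings and 4.775 servings → $2.80.
eggs + black beans: the both-tight solution has a negative serving — not a feasible corner.
eggs + brown rice with both tight: 8.098 servings and 1.856 servings → $3.98.
black beans + brown rice with both tight: 1.766 servings and 3.222 servings → $2.70.
Cheapest feasible corner: $2.70.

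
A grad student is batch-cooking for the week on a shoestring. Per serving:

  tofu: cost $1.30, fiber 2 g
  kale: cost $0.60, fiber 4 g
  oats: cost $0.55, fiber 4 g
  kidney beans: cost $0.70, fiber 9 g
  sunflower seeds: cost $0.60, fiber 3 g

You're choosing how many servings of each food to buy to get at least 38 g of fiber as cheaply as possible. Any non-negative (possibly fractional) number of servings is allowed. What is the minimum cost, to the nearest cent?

$2.96

Cost per g of fiber: kidney beans $0.0778, oats $0.1375, kale $0.1500, sunflower seeds $0.2000, tofu $0.6500.
With no serving limits, use only kidney beans: 38 g / 9 g = 4.222 servings × $0.70 = $2.96.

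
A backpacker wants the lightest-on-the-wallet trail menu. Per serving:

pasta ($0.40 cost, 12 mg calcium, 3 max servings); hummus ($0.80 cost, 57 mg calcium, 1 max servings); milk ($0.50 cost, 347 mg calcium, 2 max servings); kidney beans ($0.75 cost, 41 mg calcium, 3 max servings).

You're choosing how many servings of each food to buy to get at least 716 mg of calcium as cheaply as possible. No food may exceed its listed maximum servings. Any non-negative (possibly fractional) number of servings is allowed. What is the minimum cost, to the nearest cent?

$1.31

Cost per mg of calcium: milk $0.0014, hummus $0.0140, kidney beans $0.0183, pasta $0.0333.
Take 2 servings of milk: +694.0 mg calcium for $1.00 (total $1.00, still need 22.0 mg).
Take 0.386 servings of hummus: +22.0 mg calcium for $0.31 (total $1.31, still need 0.0 mg).
Filling from the cheapest source first is optimal under one linear minimum: $1.31.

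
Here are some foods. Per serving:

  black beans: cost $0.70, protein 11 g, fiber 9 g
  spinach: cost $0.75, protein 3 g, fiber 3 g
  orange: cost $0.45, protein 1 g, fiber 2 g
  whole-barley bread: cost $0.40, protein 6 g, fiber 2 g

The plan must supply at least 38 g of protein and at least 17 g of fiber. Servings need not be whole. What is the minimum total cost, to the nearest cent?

$2.42

Two binding constraints pin down two serving amounts, so the optimal mix uses at most two foods. The candidates are each food alone (scaled to the tighter of protein/fiber) and each pair with both constraints tight.
black beans only: max(38/11, 17/9) = 3.455 servings → $2.42.
spinach only: max(38/3, 17/3) = 12.67 servings → $9.50.
orange only: max(38/1, 17/2) = 38 servings → $17.10.
whole-barley bread only: max(38/6, 17/2) = 8.5 servings → $3.40.
black beans + spinach with both targets exact would need a negative amount; discard.
black beans + orange: the both-tight solution has a negative serving — not a feasible corner.
black beans + whole-barley bread with both tight: 0.8125 servings and 4.844 servings → $2.51.
spinach + orange: the both-tight solution has a negative serving — not a feasible corner.
spinach + whole-barley bread with both tight: 2.167 servings and 5.25 servings → $3.73.
orange + whole-barley bread with both tight: 2.6 servings and 5.9 servings → $3.53.
Cheapest feasible corner: $2.42.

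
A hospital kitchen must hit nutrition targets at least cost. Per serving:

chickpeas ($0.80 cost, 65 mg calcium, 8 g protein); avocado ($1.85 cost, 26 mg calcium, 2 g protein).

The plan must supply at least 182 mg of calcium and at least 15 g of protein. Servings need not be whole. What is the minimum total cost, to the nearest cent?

$2.24

At the optimum either one food covers both requirements or two foods hit both targets exactly; no other combination can be cheaper.
chickpeas only: max(182/65, 15/8) = 2.8 servings → $2.24.
avocado only: max(182/26, 15/2) = 7.5 servings → $13.88.
chickpeas + avocado with both tight: 0.3333 servings and 6.167 servings → $11.68.
The minimum over all feasible corners is $2.24.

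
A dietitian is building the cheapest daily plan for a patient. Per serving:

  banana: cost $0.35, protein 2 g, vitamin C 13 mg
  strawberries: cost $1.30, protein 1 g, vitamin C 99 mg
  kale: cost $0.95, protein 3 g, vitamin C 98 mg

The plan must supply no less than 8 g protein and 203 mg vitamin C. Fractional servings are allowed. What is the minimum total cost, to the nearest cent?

Two binding constraints pin down two serving amounts, so the optimal mix uses at most two foods. The candidates are each food alone (scaled to the tighter of protein/vitamin C) and each pair with both constraints tight.
banana only: max(8/2, 203/13) = 15.62 servings → $5.47.
strawberries only: max(8/1, 203/99) = 8 servings → $10.40.
kale only: max(8/3, 203/98) = 2.667 servings → $2.53.
banana + strawberries with both tight: 3.184 servings and 1.632 servings → $3.24.
banana + kale with both tight: 1.115 servings and 1.924 servings → $2.22.
strawberries + kale: the both-tight solution has a negative serving — not a feasible corner.
Cheapest feasible corner: $2.22.

$2.22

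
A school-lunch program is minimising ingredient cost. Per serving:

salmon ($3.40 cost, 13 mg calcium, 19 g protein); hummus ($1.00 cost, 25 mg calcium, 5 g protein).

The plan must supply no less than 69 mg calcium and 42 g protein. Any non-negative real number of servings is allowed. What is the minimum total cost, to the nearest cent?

For a min-cost LP with two ≥-constraints, a basic feasible solution has at most two positive variables.
salmon only: max(69/13, 42/19) = 5.308 servings → $18.05.
hummus only: max(69/25, 42/5) = 8.4 servings → $8.40.
salmon + hummus with both tight: 1.72 servings and 1.866 servings → $7.71.
So the least-cost plan costs $7.71.

$7.71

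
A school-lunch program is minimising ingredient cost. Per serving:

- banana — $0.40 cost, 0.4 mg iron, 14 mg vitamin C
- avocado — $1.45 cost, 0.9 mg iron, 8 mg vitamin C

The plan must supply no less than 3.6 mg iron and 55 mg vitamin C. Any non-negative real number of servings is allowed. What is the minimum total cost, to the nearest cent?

The cheapest plan sits at a corner of the feasible region — with two constraints it uses at most two foods.
banana only: max(3.6/0.4, 55/14) = 9 servings → $3.60.
avocado only: max(3.6/0.9, 55/8) = 6.875 servings → $9.97.
banana + avocado with both tight: 2.202 servings and 3.021 servings → $5.26.
The minimum over all feasible corners is $3.60.

$3.60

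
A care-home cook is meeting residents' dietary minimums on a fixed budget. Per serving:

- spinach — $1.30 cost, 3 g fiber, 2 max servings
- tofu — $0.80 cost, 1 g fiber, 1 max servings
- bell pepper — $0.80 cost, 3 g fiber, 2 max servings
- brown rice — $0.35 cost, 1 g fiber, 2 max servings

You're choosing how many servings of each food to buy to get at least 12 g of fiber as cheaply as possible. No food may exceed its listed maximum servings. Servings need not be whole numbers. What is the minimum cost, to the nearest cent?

$4.03

Cost per g of fiber: bell pepper $0.2667, brown rice $0.3500, spinach $0.4333, tofu $0.8000.
Take 2 servings of bell pepper: +6.0 g fiber for $1.60 (total $1.60, still need 6.0 g).
Take 2 servings of brown rice: +2.0 g fiber for $0.70 (total $2.30, still need 4.0 g).
Take 1.333 servings of spinach: +4.0 g fiber for $1.73 (total $4.03, still need 0.0 g).
Greedy by cheapest-per-g is optimal for a single linear constraint, so the minimum cost is $4.03.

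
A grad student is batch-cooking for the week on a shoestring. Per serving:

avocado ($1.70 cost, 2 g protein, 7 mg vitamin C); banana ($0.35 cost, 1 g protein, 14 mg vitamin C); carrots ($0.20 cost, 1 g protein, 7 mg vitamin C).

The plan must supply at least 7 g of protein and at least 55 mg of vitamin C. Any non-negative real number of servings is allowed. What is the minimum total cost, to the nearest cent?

This is a tiny linear program; its minimum lies at a vertex of the feasible set. List the vertices and price them.
avocado only: max(7/2, 55/7) = 7.857 servings → $13.36.
banana only: max(7/1, 55/14) = 7 servings → $2.45.
carrots only: max(7/1, 55/7) = 7.857 servings → $1.57.
avocado + banana with both tight: 2.048 servings and 2.905 servings → $4.50.
avocado + carrots with both targets exact would need a negative amount; discard.
banana + carrots with both tight: 0.8571 servings and 6.143 servings → $1.53.
The minimum over all feasible corners is $1.53.

$1.53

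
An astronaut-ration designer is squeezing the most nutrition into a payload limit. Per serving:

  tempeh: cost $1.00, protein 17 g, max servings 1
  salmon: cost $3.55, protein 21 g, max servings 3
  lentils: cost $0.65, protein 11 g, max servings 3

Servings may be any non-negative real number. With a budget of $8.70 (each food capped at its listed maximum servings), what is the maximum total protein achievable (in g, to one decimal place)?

Protein per dollar: tempeh 17, lentils 16.92, salmon 5.915.
Take 1 serving of tempeh: spends $1.00, +17.0 g protein (running total 17.0 g).
Take 3 servings of lentils: spends $1.95, +33.0 g protein (running total 50.0 g).
Take 1.62 servings of salmon: spends $5.75, +34.0 g protein (running total 84.0 g).
Greedy by best ratio exhausts the cost allowance optimally: 84.0 g.

84.0 g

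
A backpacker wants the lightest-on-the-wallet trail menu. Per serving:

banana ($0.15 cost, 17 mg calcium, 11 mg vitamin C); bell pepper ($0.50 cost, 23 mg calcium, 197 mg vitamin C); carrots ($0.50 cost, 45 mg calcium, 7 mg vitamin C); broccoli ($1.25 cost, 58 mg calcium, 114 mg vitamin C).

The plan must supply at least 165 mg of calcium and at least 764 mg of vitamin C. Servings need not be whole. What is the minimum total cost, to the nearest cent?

$2.53

This is a tiny linear program; its minimum lies at a vertex of the feasible set. List the vertices and price them.
banana only: max(165/17, 764/11) = 69.45 servings → $10.42.
bell pepper only: max(165/23, 764/197) = 7.174 servings → $3.59.
carrots only: max(165/45, 764/7) = 109.1 servings → $54.57.
broccoli only: max(165/58, 764/114) = 6.702 servings → $8.38.
banana + bell pepper with both tight: 4.823 servings and 3.609 servings → $2.53.
banana + carrots: intersection lies outside the first quadrant.
banana + broccoli: the both-tight solution has a negative serving — not a feasible corner.
bell pepper + carrots with both tight: 3.817 servings and 1.716 servings → $2.77.
bell pepper + broccoli with both tight: 2.897 servings and 1.696 servings → $3.57.
carrots + broccoli: intersection lies outside the first quadrant.
Cheapest feasible corner: $2.53.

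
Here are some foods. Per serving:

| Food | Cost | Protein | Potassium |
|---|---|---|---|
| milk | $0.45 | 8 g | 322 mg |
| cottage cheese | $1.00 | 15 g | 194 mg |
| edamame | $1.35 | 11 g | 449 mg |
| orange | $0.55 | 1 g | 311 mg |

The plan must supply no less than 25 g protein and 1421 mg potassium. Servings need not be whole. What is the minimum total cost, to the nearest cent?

milk only: max(25/8, 1421/322) = 4.413 servings → $1.99.
cottage cheese only: max(25/15, 1421/194) = 7.325 servings → $7.32.
edamame only: max(25/11, 1421/449) = 3.165 servings → $4.27.
orange only: max(25/1, 1421/311) = 25 servings → $13.75.
milk + cottage cheese: the both-tight solution has a negative serving — not a feasible corner.
milk + edamame with both targets exact would need a negative amount; discard.
milk + orange with both tight: 2.934 servings and 1.532 servings → $2.16.
cottage cheese + edamame with both targets exact would need a negative amount; discard.
cottage cheese + orange with both tight: 1.421 servings and 3.683 servings → $3.45.
edamame + orange with both tight: 2.138 servings and 1.483 servings → $3.70.
So the least-cost plan costs $1.99.

$1.99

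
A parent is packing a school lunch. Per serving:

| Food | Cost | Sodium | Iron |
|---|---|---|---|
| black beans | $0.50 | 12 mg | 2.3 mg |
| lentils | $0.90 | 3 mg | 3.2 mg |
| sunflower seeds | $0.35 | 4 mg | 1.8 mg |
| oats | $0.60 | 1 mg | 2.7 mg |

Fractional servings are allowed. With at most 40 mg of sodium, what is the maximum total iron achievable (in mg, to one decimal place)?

Iron per mg sodium: oats 2.7, lentils 1.067, sunflower seeds 0.45, black beans 0.1917.
With no serving limits, spend the whole sodium allowance on oats: 40 mg / 1 mg × 2.7 mg = 108.0 mg.

108.0 mg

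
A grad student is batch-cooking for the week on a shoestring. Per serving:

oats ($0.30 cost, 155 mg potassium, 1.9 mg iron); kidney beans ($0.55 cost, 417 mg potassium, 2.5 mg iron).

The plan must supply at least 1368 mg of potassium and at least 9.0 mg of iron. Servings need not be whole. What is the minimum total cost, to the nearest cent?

$1.88

This is a tiny linear program; its minimum lies at a vertex of the feasible set. List the vertices and price them.
oats only: max(1368/155, 9.0/1.9) = 8.826 servings → $2.65.
kidney beans only: max(1368/417, 9.0/2.5) = 3.6 servings → $1.98.
oats + kidney beans with both tight: 0.8226 servings and 2.975 servings → $1.88.
So the least-cost plan costs $1.88.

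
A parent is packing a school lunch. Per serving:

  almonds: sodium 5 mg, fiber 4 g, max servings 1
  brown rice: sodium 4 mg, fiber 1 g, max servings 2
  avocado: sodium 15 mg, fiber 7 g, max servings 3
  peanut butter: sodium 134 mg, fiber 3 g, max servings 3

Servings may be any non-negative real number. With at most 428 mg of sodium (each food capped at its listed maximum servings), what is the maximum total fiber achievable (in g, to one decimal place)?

Fiber per mg sodium: almonds 0.8, avocado 0.4667, brown rice 0.25, peanut butter 0.02239.
Take 1 serving of almonds: uses 5 mg sodium, +4.0 g fiber (running total 4.0 g).
Take 3 servings of avocado: uses 45 mg sodium, +21.0 g fiber (running total 25.0 g).
Take 2 servings of brown rice: uses 8 mg sodium, +2.0 g fiber (running total 27.0 g).
Take 2.761 servings of peanut butter: uses 370 mg sodium, +8.3 g fiber (running total 35.3 g).
Greedy by best ratio exhausts the sodium allowance optimally: 35.3 g.

35.3 g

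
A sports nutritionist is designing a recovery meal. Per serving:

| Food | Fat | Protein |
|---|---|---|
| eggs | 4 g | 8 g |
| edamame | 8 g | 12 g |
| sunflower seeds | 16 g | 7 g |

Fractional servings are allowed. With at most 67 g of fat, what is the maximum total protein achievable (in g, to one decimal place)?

134.0 g

Protein per g fat: eggs 2, edamame 1.5, sunflower seeds 0.4375.
With no serving limits, spend the whole fat allowance on eggs: 67 g / 4 g × 8 g = 134.0 g.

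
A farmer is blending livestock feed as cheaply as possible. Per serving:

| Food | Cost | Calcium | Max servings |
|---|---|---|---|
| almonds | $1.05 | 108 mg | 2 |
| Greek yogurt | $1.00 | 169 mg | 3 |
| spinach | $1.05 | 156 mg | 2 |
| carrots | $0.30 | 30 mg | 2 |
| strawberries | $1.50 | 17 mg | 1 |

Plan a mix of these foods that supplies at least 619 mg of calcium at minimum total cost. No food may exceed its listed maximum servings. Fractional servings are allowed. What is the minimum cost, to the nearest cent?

$3.75

Cost per mg of calcium: Greek yogurt $0.0059, spinach $0.0067, almonds $0.0097, carrots $0.0100, strawberries $0.0882.
Take 3 servings of Greek yogurt: +507.0 mg calcium for $3.00 (total $3.00, still need 112.0 mg).
Take 0.7179 servings of spinach: +112.0 mg calcium for $0.75 (total $3.75, still need 0.0 mg).
Greedy by cheapest-per-mg is optimal for a single linear constraint, so the minimum cost is $3.75.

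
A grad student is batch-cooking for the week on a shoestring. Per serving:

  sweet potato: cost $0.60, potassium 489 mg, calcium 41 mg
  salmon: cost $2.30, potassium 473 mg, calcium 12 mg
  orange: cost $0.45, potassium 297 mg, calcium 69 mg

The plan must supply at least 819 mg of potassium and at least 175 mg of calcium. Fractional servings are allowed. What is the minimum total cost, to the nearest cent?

$1.21

With two linear requirements the optimum uses one or two foods; enumerate the corners.
sweet potato only: max(819/489, 175/41) = 4.268 servings → $2.56.
salmon only: max(819/473, 175/12) = 14.58 servings → $33.54.
orange only: max(819/297, 175/69) = 2.758 servings → $1.24.
sweet potato + salmon: intersection lies outside the first quadrant.
sweet potato + orange with both tight: 0.2104 servings and 2.411 servings → $1.21.
salmon + orange with both tight: 0.156 servings and 2.509 servings → $1.49.
Cheapest feasible corner: $1.21.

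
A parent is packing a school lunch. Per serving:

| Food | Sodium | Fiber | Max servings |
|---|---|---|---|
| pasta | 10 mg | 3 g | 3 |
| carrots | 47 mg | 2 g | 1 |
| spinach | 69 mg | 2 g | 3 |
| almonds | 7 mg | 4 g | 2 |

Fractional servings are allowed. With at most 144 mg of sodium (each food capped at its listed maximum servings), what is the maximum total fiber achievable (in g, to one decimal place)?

Fiber per mg sodium: almonds 0.5714, pasta 0.3, carrots 0.04255, spinach 0.02899.
Take 2 servings of almonds: uses 14 mg sodium, +8.0 g fiber (running total 8.0 g).
Take 3 servings of pasta: uses 30 mg sodium, +9.0 g fiber (running total 17.0 g).
Take 1 serving of carrots: uses 47 mg sodium, +2.0 g fiber (running total 19.0 g).
Take 0.7681 servings of spinach: uses 53 mg sodium, +1.5 g fiber (running total 20.5 g).
Greedy by best ratio exhausts the sodium allowance optimally: 20.5 g.

20.5 g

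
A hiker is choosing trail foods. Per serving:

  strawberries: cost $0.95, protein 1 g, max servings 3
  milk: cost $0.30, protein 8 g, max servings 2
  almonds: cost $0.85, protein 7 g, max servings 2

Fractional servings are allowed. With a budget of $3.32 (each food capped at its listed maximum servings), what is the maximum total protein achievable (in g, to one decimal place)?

31.1 g

Protein per dollar: milk 26.67, almonds 8.235, strawberries 1.053.
Take 2 servings of milk: spends $0.60, +16.0 g protein (running total 16.0 g).
Take 2 servings of almonds: spends $1.70, +14.0 g protein (running total 30.0 g).
Take 1.074 servings of strawberries: spends $1.02, +1.1 g protein (running total 31.1 g).
Greedy by best ratio exhausts the cost allowance optimally: 31.1 g.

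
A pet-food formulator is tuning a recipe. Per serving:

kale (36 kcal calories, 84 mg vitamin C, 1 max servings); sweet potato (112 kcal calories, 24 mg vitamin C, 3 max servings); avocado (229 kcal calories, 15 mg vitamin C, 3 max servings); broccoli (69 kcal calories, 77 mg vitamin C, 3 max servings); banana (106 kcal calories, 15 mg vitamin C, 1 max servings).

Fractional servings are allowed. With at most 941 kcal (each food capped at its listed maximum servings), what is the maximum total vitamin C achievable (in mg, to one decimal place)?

Vitamin C per kcal: kale 2.333, broccoli 1.116, sweet potato 0.2143, banana 0.1415, avocado 0.0655.
Take 1 serving of kale: uses 36 kcal, +84.0 mg vitamin C (running total 84.0 mg).
Take 3 servings of broccoli: uses 207 kcal, +231.0 mg vitamin C (running total 315.0 mg).
Take 3 servings of sweet potato: uses 336 kcal, +72.0 mg vitamin C (running total 387.0 mg).
Take 1 serving of banana: uses 106 kcal, +15.0 mg vitamin C (running total 402.0 mg).
Take 1.118 servings of avocado: uses 256 kcal, +16.8 mg vitamin C (running total 418.8 mg).
Greedy by best ratio exhausts the calories allowance optimally: 418.8 mg.

418.8 mg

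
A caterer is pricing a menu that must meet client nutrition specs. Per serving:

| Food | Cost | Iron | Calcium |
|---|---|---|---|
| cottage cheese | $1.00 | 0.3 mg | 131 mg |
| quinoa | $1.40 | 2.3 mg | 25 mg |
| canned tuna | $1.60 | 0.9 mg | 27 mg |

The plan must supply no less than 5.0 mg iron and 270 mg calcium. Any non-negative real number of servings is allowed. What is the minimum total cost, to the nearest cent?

$4.42

An LP optimum is at a vertex; with two nutrient constraints at most two foods are used. Check each candidate.
cottage cheese only: max(5.0/0.3, 270/131) = 16.67 servings → $16.67.
quinoa only: max(5.0/2.3, 270/25) = 10.8 servings → $15.12.
canned tuna only: max(5.0/0.9, 270/27) = 10 servings → $16.00.
cottage cheese + quinoa with both tight: 1.688 servings and 1.954 servings → $4.42.
cottage cheese + canned tuna with both tight: 0.9836 servings and 5.228 servings → $9.35.
quinoa + canned tuna: intersection lies outside the first quadrant.
So the least-cost plan costs $4.42.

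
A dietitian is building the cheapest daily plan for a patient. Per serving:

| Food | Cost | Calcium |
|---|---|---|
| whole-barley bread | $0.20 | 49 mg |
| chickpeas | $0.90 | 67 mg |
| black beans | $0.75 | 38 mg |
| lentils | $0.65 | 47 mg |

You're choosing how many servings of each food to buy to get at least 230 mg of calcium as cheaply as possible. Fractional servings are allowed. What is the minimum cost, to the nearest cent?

$0.94

Cost per mg of calcium: whole-barley bread $0.0041, chickpeas $0.0134, lentils $0.0138, black beans $0.0197.
With no serving limits, use only whole-barley bread: 230 mg / 49 mg = 4.694 servings × $0.20 = $0.94.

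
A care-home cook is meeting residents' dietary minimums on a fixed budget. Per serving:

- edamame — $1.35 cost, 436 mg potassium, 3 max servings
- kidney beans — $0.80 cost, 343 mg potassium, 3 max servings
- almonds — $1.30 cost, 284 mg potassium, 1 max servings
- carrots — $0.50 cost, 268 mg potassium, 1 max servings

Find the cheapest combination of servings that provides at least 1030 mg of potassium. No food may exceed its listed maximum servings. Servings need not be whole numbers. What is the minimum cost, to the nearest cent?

Cost per mg of potassium: carrots $0.0019, kidney beans $0.0023, edamame $0.0031, almonds $0.0046.
Take 1 serving of carrots: +268.0 mg potassium for $0.50 (total $0.50, still need 762.0 mg).
Take 2.222 servings of kidney beans: +762.0 mg potassium for $1.78 (total $2.28, still need 0.0 mg).
Greedy by cheapest-per-mg is optimal for a single linear constraint, so the minimum cost is $2.28.

$2.28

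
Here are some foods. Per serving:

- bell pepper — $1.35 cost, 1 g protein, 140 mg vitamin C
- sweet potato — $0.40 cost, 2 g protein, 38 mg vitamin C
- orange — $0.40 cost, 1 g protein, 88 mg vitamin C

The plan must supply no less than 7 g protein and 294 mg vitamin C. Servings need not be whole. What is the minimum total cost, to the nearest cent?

$1.87

At the optimum either one food covers both requirements or two foods hit both targets exactly; no other combination can be cheaper.
bell pepper only: max(7/1, 294/140) = 7 servings → $9.45.
sweet potato only: max(7/2, 294/38) = 7.737 servings → $3.09.
orange only: max(7/1, 294/88) = 7 servings → $2.80.
bell pepper + sweet potato with both tight: 1.331 servings and 2.835 servings → $2.93.
bell pepper + orange: the both-tight solution has a negative serving — not a feasible corner.
sweet potato + orange with both tight: 2.333 servings and 2.333 servings → $1.87.
The minimum over all feasible corners is $1.87.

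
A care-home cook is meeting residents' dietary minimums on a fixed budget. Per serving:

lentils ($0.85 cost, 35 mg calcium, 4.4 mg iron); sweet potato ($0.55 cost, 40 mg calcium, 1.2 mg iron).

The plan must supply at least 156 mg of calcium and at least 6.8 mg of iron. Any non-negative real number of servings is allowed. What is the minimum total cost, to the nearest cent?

lentils only: max(156/35, 6.8/4.4) = 4.457 servings → $3.79.
sweet potato only: max(156/40, 6.8/1.2) = 5.667 servings → $3.12.
lentils + sweet potato with both tight: 0.6328 servings and 3.346 servings → $2.38.
Cheapest feasible corner: $2.38.

$2.38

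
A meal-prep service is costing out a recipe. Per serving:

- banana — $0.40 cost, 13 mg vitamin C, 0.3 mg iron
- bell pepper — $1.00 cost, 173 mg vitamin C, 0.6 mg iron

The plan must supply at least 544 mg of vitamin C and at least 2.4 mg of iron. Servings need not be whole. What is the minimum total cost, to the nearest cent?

Check every corner: each single food scaled to meet both minima, and each pair solved so both constraints bind.
banana only: max(544/13, 2.4/0.3) = 41.85 servings → $16.74.
bell pepper only: max(544/173, 2.4/0.6) = 4 servings → $4.00.
banana + bell pepper with both tight: 2.014 servings and 2.993 servings → $3.80.
Cheapest feasible corner: $3.80.

$3.80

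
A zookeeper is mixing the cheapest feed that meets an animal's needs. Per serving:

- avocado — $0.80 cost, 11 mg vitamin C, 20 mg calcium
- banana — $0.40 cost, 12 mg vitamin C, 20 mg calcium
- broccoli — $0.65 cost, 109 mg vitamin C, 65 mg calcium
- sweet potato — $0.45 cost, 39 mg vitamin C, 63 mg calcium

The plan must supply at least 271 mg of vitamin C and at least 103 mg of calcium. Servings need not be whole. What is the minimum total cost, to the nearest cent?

$1.62

With two linear requirements the optimum uses one or two foods; enumerate the corners.
avocado only: max(271/11, 103/20) = 24.64 servings → $19.71.
banana only: max(271/12, 103/20) = 22.58 servings → $9.03.
broccoli only: max(271/109, 103/65) = 2.486 servings → $1.62.
sweet potato only: max(271/39, 103/63) = 6.949 servings → $3.13.
avocado + banana: the both-tight solution has a negative serving — not a feasible corner.
avocado + broccoli: the both-tight solution has a negative serving — not a feasible corner.
avocado + sweet potato with both targets exact would need a negative amount; discard.
banana + broccoli: the both-tight solution has a negative serving — not a feasible corner.
banana + sweet potato: the both-tight solution has a negative serving — not a feasible corner.
broccoli + sweet potato: the both-tight solution has a negative serving — not a feasible corner.
So the least-cost plan costs $1.62.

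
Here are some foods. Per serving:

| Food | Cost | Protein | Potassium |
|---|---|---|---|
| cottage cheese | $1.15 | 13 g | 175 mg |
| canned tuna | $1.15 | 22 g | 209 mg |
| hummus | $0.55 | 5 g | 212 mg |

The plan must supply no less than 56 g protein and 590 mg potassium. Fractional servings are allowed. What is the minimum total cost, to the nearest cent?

$3.03

Two binding constraints pin down two serving amounts, so the optimal mix uses at most two foods. The candidates are each food alone (scaled to the tighter of protein/potassium) and each pair with both constraints tight.
cottage cheese only: max(56/13, 590/175) = 4.308 servings → $4.95.
canned tuna only: max(56/22, 590/209) = 2.823 servings → $3.25.
hummus only: max(56/5, 590/212) = 11.2 servings → $6.16.
cottage cheese + canned tuna with both tight: 1.126 servings and 1.88 servings → $3.46.
cottage cheese + hummus with both targets exact would need a negative amount; discard.
canned tuna + hummus with both tight: 2.465 servings and 0.3526 servings → $3.03.
So the least-cost plan costs $3.03.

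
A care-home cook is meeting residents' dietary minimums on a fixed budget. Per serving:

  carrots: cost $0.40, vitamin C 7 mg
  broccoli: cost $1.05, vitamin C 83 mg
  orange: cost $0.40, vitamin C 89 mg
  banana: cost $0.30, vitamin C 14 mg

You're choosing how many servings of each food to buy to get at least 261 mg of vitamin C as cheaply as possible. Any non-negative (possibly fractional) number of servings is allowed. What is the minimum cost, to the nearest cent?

$1.17

Cost per mg of vitamin C: orange $0.0045, broccoli $0.0127, banana $0.0214, carrots $0.0571.
With no serving limits, use only orange: 261 mg / 89 mg = 2.933 servings × $0.40 = $1.17.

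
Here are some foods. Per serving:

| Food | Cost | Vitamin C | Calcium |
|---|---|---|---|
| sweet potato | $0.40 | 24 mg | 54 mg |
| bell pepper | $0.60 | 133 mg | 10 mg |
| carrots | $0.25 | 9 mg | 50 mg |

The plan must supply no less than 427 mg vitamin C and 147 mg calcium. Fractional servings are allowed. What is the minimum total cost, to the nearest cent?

Two binding constraints pin down two serving amounts, so the optimal mix uses at most two foods. The candidates are each food alone (scaled to the tighter of vitamin C/calcium) and each pair with both constraints tight.
sweet potato only: max(427/24, 147/54) = 17.79 servings → $7.12.
bell pepper only: max(427/133, 147/10) = 14.7 servings → $8.82.
carrots only: max(427/9, 147/50) = 47.44 servings → $11.86.
sweet potato + bell pepper with both tight: 2.201 servings and 2.813 servings → $2.57.
sweet potato + carrots with both targets exact would need a negative amount; discard.
bell pepper + carrots with both tight: 3.053 servings and 2.329 servings → $2.41.
The minimum over all feasible corners is $2.41.

$2.41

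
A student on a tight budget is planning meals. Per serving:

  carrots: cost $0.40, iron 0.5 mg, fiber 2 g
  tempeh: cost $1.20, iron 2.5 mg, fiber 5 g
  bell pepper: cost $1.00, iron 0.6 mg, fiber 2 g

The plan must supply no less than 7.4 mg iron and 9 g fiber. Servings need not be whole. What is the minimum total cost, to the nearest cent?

$3.55

Check every corner: each single food scaled to meet both minima, and each pair solved so both constraints bind.
carrots only: max(7.4/0.5, 9/2) = 14.8 servings → $5.92.
tempeh only: max(7.4/2.5, 9/5) = 2.96 servings → $3.55.
bell pepper only: max(7.4/0.6, 9/2) = 12.33 servings → $12.33.
carrots + tempeh: the both-tight solution has a negative serving — not a feasible corner.
carrots + bell pepper: the both-tight solution has a negative serving — not a feasible corner.
tempeh + bell pepper: the both-tight solution has a negative serving — not a feasible corner.
The minimum over all feasible corners is $3.55.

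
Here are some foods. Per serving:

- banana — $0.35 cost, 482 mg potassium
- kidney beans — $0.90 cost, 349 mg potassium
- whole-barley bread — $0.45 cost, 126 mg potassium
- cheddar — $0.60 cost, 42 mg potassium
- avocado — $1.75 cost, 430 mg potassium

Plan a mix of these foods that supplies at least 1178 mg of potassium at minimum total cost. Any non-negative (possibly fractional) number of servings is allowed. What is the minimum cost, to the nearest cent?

Cost per mg of potassium: banana $0.0007, kidney beans $0.0026, whole-barley bread $0.0036, avocado $0.0041, cheddar $0.0143.
With no serving limits, use only banana: 1178 mg / 482 mg = 2.444 servings × $0.35 = $0.86.

$0.86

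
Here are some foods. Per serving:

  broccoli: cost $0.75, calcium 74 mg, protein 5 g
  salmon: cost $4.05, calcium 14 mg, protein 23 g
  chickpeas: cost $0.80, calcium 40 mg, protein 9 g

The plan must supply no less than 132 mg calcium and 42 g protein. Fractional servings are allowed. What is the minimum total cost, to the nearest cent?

$3.73

broccoli only: max(132/74, 42/5) = 8.4 servings → $6.30.
salmon only: max(132/14, 42/23) = 9.429 servings → $38.19.
chickpeas only: max(132/40, 42/9) = 4.667 servings → $3.73.
broccoli + salmon with both tight: 1.5 servings and 1.5 servings → $7.20.
broccoli + chickpeas: the both-tight solution has a negative serving — not a feasible corner.
salmon + chickpeas with both tight: 0.6196 servings and 3.083 servings → $4.98.
So the least-cost plan costs $3.73.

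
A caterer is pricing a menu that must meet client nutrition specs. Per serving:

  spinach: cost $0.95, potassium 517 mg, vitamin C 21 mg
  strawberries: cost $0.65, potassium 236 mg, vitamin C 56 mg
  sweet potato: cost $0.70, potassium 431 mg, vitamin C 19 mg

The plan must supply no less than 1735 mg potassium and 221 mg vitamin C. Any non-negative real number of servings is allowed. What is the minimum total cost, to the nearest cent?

$3.66

spinach only: max(1735/517, 221/21) = 10.52 servings → $10.00.
strawberries only: max(1735/236, 221/56) = 7.352 servings → $4.78.
sweet potato only: max(1735/431, 221/19) = 11.63 servings → $8.14.
spinach + strawberries with both tight: 1.875 servings and 3.243 servings → $3.89.
spinach + sweet potato: the both-tight solution has a negative serving — not a feasible corner.
strawberries + sweet potato with both tight: 3.169 servings and 2.29 servings → $3.66.
The minimum over all feasible corners is $3.66.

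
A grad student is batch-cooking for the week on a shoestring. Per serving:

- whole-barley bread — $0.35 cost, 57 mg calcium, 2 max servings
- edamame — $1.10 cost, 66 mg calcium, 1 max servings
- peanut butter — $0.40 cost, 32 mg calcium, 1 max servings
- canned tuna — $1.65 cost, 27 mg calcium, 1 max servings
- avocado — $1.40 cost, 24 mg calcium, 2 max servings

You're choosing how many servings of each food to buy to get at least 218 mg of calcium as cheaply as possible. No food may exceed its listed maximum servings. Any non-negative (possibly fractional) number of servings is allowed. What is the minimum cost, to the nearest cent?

Cost per mg of calcium: whole-barley bread $0.0061, peanut butter $0.0125, edamame $0.0167, avocado $0.0583, canned tuna $0.0611.
Take 2 servings of whole-barley bread: +114.0 mg calcium for $0.70 (total $0.70, still need 104.0 mg).
Take 1 serving of peanut butter: +32.0 mg calcium for $0.40 (total $1.10, still need 72.0 mg).
Take 1 serving of edamame: +66.0 mg calcium for $1.10 (total $2.20, still need 6.0 mg).
Take 0.25 servings of avocado: +6.0 mg calcium for $0.35 (total $2.55, still need 0.0 mg).
Filling from the cheapest source first is optimal under one linear minimum: $2.55.

$2.55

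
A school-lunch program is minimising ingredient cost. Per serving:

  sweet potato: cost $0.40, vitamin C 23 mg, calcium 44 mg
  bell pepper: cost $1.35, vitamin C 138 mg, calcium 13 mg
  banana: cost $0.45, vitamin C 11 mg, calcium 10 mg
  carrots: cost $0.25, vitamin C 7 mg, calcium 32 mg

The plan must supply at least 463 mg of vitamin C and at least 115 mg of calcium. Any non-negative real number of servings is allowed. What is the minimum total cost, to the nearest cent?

This is a tiny linear program; its minimum lies at a vertex of the feasible set. List the vertices and price them.
sweet potato only: max(463/23, 115/44) = 20.13 servings → $8.05.
bell pepper only: max(463/138, 115/13) = 8.846 servings → $11.94.
banana only: max(463/11, 115/10) = 42.09 servings → $18.94.
carrots only: max(463/7, 115/32) = 66.14 servings → $16.54.
sweet potato + bell pepper with both tight: 1.706 servings and 3.071 servings → $4.83.
sweet potato + banana with both targets exact would need a negative amount; discard.
sweet potato + carrots: the both-tight solution has a negative serving — not a feasible corner.
bell pepper + banana with both tight: 2.72 servings and 7.964 servings → $7.26.
bell pepper + carrots with both tight: 3.24 servings and 2.278 servings → $4.94.
banana + carrots: the both-tight solution has a negative serving — not a feasible corner.
So the least-cost plan costs $4.83.

$4.83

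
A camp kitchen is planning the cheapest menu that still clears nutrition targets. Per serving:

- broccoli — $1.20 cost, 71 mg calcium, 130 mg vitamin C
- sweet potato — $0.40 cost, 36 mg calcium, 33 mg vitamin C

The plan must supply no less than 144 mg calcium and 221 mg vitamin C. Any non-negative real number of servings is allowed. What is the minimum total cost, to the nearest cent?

At the optimum either one food covers both requirements or two foods hit both targets exactly; no other combination can be cheaper.
broccoli only: max(144/71, 221/130) = 2.028 servings → $2.43.
sweet potato only: max(144/36, 221/33) = 6.697 servings → $2.68.
broccoli + sweet potato with both tight: 1.371 servings and 1.296 servings → $2.16.
So the least-cost plan costs $2.16.

$2.16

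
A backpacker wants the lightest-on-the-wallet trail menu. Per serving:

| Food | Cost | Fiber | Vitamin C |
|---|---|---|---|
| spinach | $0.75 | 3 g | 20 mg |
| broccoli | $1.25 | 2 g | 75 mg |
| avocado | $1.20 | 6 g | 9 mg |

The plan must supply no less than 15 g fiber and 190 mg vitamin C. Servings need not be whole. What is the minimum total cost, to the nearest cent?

An LP optimum is at a vertex; with two nutrient constraints at most two foods are used. Check each candidate.
spinach only: max(15/3, 190/20) = 9.5 servings → $7.12.
broccoli only: max(15/2, 190/75) = 7.5 servings → $9.38.
avocado only: max(15/6, 190/9) = 21.11 servings → $25.33.
spinach + broccoli with both tight: 4.027 servings and 1.459 servings → $4.84.
spinach + avocado with both targets exact would need a negative amount; discard.
broccoli + avocado with both tight: 2.326 servings and 1.725 servings → $4.98.
Cheapest feasible corner: $4.84.

$4.84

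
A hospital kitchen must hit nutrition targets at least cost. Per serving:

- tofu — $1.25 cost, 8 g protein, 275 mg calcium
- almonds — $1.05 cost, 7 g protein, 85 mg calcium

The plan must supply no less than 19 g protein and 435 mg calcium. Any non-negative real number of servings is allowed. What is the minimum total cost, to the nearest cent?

$2.91

With two linear requirements the optimum uses one or two foods; enumerate the corners.
tofu only: max(19/8, 435/275) = 2.375 servings → $2.97.
almonds only: max(19/7, 435/85) = 5.118 servings → $5.37.
tofu + almonds with both tight: 1.149 servings and 1.402 servings → $2.91.
Cheapest feasible corner: $2.91.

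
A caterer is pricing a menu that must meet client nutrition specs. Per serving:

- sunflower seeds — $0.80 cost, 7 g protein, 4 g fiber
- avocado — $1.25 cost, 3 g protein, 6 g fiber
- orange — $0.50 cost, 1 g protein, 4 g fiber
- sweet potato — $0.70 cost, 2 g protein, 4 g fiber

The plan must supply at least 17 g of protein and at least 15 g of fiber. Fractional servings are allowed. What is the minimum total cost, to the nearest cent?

$2.54

At the optimum either one food covers both requirements or two foods hit both targets exactly; no other combination can be cheaper.
sunflower seeds only: max(17/7, 15/4) = 3.75 servings → $3.00.
avocado only: max(17/3, 15/6) = 5.667 servings → $7.08.
orange only: max(17/1, 15/4) = 17 servings → $8.50.
sweet potato only: max(17/2, 15/4) = 8.5 servings → $5.95.
sunflower seeds + avocado with both tight: 1.9 servings and 1.233 servings → $3.06.
sunflower seeds + orange with both tight: 2.208 servings and 1.542 servings → $2.54.
sunflower seeds + sweet potato with both tight: 1.9 servings and 1.85 servings → $2.81.
avocado + orange with both targets exact would need a negative amount; discard.
avocado + sweet potato (both tight): parallel constraints — no distinct corner.
orange + sweet potato: intersection lies outside the first quadrant.
So the least-cost plan costs $2.54.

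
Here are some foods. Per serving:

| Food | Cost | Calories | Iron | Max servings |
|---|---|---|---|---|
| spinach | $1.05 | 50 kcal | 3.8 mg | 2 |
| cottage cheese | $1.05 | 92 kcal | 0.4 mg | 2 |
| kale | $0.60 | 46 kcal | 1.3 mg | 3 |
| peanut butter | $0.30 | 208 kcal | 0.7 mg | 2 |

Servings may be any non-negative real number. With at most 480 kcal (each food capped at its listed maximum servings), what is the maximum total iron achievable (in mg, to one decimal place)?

Iron per kcal: spinach 0.076, kale 0.02826, cottage cheese 0.004348, peanut butter 0.003365.
Take 2 servings of spinach: uses 100 kcal, +7.6 mg iron (running total 7.6 mg).
Take 3 servings of kale: uses 138 kcal, +3.9 mg iron (running total 11.5 mg).
Take 2 servings of cottage cheese: uses 184 kcal, +0.8 mg iron (running total 12.3 mg).
Take 0.2788 servings of peanut butter: uses 58 kcal, +0.2 mg iron (running total 12.5 mg).
Filling greedily by iron-per-kcal is optimal for one linear limit, giving 12.5 mg.

12.5 mg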